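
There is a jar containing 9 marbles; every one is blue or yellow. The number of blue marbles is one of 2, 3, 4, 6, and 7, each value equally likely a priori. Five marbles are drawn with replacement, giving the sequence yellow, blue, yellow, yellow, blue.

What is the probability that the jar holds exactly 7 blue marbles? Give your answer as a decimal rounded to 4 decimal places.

0.0587

Under each hypothesis, the probability of the observed sequence is: P(data | r = 2) = (7/9)(2/9)(7/9)(7/9)(2/9) = 0.023235; P(data | r = 3) = (6/9)(3/9)(6/9)(6/9)(3/9) = 0.032922; P(data | r = 4) = (5/9)(4/9)(5/9)(5/9)(4/9) = 0.03387; P(data | r = 6) = (3/9)(6/9)(3/9)(3/9)(6/9) = 0.016461; P(data | r = 7) = (2/9)(7/9)(2/9)(2/9)(7/9) = 0.0066386.
Weighting by the prior gives 1/5 · 0.023235 = 0.004647, 1/5 · 0.032922 = 0.0065844, 1/5 · 0.03387 = 0.006774, 1/5 · 0.016461 = 0.0032922, 1/5 · 0.0066386 = 0.0013277; these sum to 0.022625.
So P(r = 7 | data) = (0.0013277) / (0.022625) = 0.058683.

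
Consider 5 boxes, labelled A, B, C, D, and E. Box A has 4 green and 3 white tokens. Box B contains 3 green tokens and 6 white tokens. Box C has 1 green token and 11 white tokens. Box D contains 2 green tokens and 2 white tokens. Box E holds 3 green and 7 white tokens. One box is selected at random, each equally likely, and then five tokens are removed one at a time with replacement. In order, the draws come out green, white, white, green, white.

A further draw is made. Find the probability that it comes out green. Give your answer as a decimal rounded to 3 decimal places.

0.404

For each hypothesis, P(data | H) works out to: P(data | box A) = (4/7)(3/7)(3/7)(4/7)(3/7) = 0.025704; P(data | box B) = (3/9)(6/9)(6/9)(3/9)(6/9) = 0.032922; P(data | box C) = (1/12)(11/12)(11/12)(1/12)(11/12) = 0.005349; P(data | box D) = (2/4)(2/4)(2/4)(2/4)(2/4) = 0.03125; P(data | box E) = (3/10)(7/10)(7/10)(3/10)(7/10) = 0.03087.
Multiplying each by its prior: 1/5 · 0.025704 = 0.0051407, 1/5 · 0.032922 = 0.0065844, 1/5 · 0.005349 = 0.0010698, 1/5 · 0.03125 = 0.00625, 1/5 · 0.03087 = 0.006174; these sum to 0.025219.
Normalising, the posterior is P(box A | data) = 0.20384, P(box B | data) = 0.26109, P(box C | data) = 0.042421, P(box D | data) = 0.24783, P(box E | data) = 0.24482.
The predictive probability is P(green next | data) = (4/7)(0.20384) + (1/3)(0.26109) + (1/12)(0.042421) + (1/2)(0.24783) + (3/10)(0.24482) = 0.40441.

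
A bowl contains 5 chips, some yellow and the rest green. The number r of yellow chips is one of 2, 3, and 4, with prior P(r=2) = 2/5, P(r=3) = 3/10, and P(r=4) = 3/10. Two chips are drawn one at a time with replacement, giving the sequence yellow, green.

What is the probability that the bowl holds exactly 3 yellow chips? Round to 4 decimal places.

Under each hypothesis, the probability of the observed sequence is: P(data | r = 2) = (2/5)(3/5) = 6/25; P(data | r = 3) = (3/5)(2/5) = 6/25; P(data | r = 4) = (4/5)(1/5) = 4/25.
Multiplying each by its prior: 2/5 · 6/25 = 12/125, 3/10 · 6/25 = 9/125, 3/10 · 4/25 = 6/125; summing to 27/125.
So P(r = 3 | data) = (9/125) / (27/125) = 1/3.

0.3333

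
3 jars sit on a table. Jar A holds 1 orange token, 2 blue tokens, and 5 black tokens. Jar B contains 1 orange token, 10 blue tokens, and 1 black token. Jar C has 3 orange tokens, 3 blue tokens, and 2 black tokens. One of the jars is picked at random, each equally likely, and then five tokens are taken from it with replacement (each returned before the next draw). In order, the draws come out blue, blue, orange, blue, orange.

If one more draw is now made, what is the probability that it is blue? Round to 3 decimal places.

For each hypothesis, P(data | H) works out to: P(data | jar A) = (2/8)(2/8)(1/8)(2/8)(1/8) = 0.00024414; P(data | jar B) = (10/12)(10/12)(1/12)(10/12)(1/12) = 0.0040188; P(data | jar C) = (3/8)(3/8)(3/8)(3/8)(3/8) = 0.0074158.
The prior-weighted likelihoods are 1/3 · 0.00024414 = 8.138e-05, 1/3 · 0.0040188 = 0.0013396, 1/3 · 0.0074158 = 0.0024719; with total 0.0038929.
Dividing through by the total gives posterior P(jar A | data) = 0.020905, P(jar B | data) = 0.34411, P(jar C | data) = 0.63498.
So P(blue next | data) = Σ P(blue next | H) P(H | data) = (1/4)(0.020905) + (5/6)(0.34411) + (3/8)(0.63498) = 0.5301.

0.530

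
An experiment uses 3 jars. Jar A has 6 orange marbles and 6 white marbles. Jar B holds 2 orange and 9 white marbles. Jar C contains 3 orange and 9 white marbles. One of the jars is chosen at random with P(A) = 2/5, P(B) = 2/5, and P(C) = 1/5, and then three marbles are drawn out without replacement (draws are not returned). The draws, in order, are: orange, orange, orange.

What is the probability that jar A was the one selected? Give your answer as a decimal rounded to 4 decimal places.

The likelihood of the observed sequence under each hypothesis: P(data | jar A) = (6/12)(5/11)(4/10) = 0.090909; P(data | jar B) = (2/11)(1/10)(0/9) = 0; P(data | jar C) = (3/12)(2/11)(1/10) = 0.0045455.
Multiplying each by its prior: 2/5 · 0.090909 = 0.036364, 2/5 · 0 = 0, 1/5 · 0.0045455 = 0.00090909; with total 0.037273.
By Bayes' rule, P(jar A | data) = (0.036364) / (0.037273) = 0.97561.

0.9756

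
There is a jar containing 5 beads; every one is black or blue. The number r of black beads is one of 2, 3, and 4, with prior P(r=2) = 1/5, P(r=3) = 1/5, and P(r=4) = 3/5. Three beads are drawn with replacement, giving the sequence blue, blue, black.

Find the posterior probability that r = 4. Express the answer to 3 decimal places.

The likelihood of the observed sequence under each hypothesis: P(data | r = 2) = (3/5)(3/5)(2/5) = 18/125; P(data | r = 3) = (2/5)(2/5)(3/5) = 12/125; P(data | r = 4) = (1/5)(1/5)(4/5) = 4/125.
Weighting by the prior gives 1/5 · 18/125 = 18/625, 1/5 · 12/125 = 12/625, 3/5 · 4/125 = 12/625; these sum to 42/625.
By Bayes' rule, P(r = 4 | data) = (12/625) / (42/625) = 2/7.

0.286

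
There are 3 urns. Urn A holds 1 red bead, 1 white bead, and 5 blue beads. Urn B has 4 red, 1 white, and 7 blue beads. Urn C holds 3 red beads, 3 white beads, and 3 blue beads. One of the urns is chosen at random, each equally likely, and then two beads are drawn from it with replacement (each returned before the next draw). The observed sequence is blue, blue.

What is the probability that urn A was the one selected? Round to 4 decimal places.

The likelihood of the observed sequence under each hypothesis: P(data | urn A) = (5/7)(5/7) = 0.5102; P(data | urn B) = (7/12)(7/12) = 0.34028; P(data | urn C) = (3/9)(3/9) = 0.11111.
The prior-weighted likelihoods are 1/3 · 0.5102 = 0.17007, 1/3 · 0.34028 = 0.11343, 1/3 · 0.11111 = 0.037037; these sum to 0.32053.
Hence P(urn A | data) = (0.17007) / (0.32053) = 0.53058.

0.5306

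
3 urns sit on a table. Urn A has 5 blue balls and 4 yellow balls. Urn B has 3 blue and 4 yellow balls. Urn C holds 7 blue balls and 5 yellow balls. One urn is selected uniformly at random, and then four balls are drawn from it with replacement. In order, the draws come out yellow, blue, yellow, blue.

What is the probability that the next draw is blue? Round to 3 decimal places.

0.522

Compute the likelihood of the observed sequence for each case: P(data | urn A) = (4/9)(5/9)(4/9)(5/9) = 0.060966; P(data | urn B) = (4/7)(3/7)(4/7)(3/7) = 0.059975; P(data | urn C) = (5/12)(7/12)(5/12)(7/12) = 0.059076.
Multiplying each by its prior: 1/3 · 0.060966 = 0.020322, 1/3 · 0.059975 = 0.019992, 1/3 · 0.059076 = 0.019692; with total 0.060006.
Dividing through by the total gives posterior P(urn A | data) = 0.33867, P(urn B | data) = 0.33316, P(urn C | data) = 0.32817.
The predictive probability is P(blue next | data) = (5/9)(0.33867) + (3/7)(0.33316) + (7/12)(0.32817) = 0.52237.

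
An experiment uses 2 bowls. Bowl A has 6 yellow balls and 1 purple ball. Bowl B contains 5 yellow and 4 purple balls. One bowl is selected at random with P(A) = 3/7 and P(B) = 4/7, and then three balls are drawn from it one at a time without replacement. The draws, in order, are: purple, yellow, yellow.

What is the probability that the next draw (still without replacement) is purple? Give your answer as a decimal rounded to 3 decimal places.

Compute the likelihood of the observed sequence for each case: P(data | bowl A) = (1/7)(6/6)(5/5) = 1/7; P(data | bowl B) = (4/9)(5/8)(4/7) = 10/63.
The prior-weighted likelihoods are 3/7 · 1/7 = 3/49, 4/7 · 10/63 = 40/441; these sum to 67/441.
Normalising, the posterior is P(bowl A | data) = 27/67, P(bowl B | data) = 40/67.
The predictive probability is P(purple next | data) = (0)(27/67) + (1/2)(40/67) = 20/67.

0.299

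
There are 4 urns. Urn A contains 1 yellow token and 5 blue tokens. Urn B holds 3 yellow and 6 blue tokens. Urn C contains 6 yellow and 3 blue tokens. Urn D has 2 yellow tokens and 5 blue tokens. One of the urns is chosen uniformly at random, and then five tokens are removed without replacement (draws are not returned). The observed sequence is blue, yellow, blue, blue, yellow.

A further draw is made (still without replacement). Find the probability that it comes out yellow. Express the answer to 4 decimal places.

0.2222

The likelihood of the observed sequence under each hypothesis: P(data | urn A) = (5/6)(1/5)(4/4)(3/3)(0/2) = 0; P(data | urn B) = (6/9)(3/8)(5/7)(4/6)(2/5) = 1/21; P(data | urn C) = (3/9)(6/8)(2/7)(1/6)(5/5) = 1/84; P(data | urn D) = (5/7)(2/6)(4/5)(3/4)(1/3) = 1/21.
Weighting by the prior gives 1/4 · 0 = 0, 1/4 · 1/21 = 1/84, 1/4 · 1/84 = 1/336, 1/4 · 1/21 = 1/84; with total 3/112.
Normalising, the posterior is P(urn A | data) = 0, P(urn B | data) = 4/9, P(urn C | data) = 1/9, P(urn D | data) = 4/9.
The predictive probability is P(yellow next | data) = (1/4)(4/9) + (1)(1/9) + (0)(4/9) = 2/9.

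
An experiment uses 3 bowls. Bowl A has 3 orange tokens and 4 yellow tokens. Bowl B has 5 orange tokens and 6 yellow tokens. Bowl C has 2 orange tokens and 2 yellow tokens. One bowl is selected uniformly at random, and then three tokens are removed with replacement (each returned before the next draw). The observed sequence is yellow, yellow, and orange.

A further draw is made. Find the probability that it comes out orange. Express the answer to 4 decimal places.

0.4597

Compute the likelihood of the observed sequence for each case: P(data | bowl A) = (4/7)(4/7)(3/7) = 0.13994; P(data | bowl B) = (6/11)(6/11)(5/11) = 0.13524; P(data | bowl C) = (2/4)(2/4)(2/4) = 0.125.
Weighting by the prior gives 1/3 · 0.13994 = 0.046647, 1/3 · 0.13524 = 0.045079, 1/3 · 0.125 = 0.041667; summing to 0.13339.
Dividing through by the total gives posterior P(bowl A | data) = 0.3497, P(bowl B | data) = 0.33794, P(bowl C | data) = 0.31236.
The predictive probability is P(orange next | data) = (3/7)(0.3497) + (5/11)(0.33794) + (1/2)(0.31236) = 0.45966.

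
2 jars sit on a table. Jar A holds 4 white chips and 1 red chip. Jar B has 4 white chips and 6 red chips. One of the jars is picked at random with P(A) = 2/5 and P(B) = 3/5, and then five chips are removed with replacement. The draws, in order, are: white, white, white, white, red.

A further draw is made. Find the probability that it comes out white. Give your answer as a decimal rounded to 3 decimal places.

0.712

Under each hypothesis, the probability of the observed sequence is: P(data | jar A) = (4/5)(4/5)(4/5)(4/5)(1/5) = 0.08192; P(data | jar B) = (4/10)(4/10)(4/10)(4/10)(6/10) = 0.01536.
Multiplying each by its prior: 2/5 · 0.08192 = 0.032768, 3/5 · 0.01536 = 0.009216; these sum to 0.041984.
The posterior is then P(jar A | data) = 0.78049, P(jar B | data) = 0.21951.
Averaging over the posterior, P(white next | data) = (4/5)(0.78049) + (2/5)(0.21951) = 0.7122.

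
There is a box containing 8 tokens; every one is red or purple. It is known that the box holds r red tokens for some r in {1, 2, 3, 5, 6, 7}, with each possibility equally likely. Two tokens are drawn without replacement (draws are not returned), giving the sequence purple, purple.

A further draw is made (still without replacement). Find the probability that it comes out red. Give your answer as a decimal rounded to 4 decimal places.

0.3400

The likelihood of the observed sequence under each hypothesis: P(data | r = 1) = (7/8)(6/7) = 3/4; P(data | r = 2) = (6/8)(5/7) = 15/28; P(data | r = 3) = (5/8)(4/7) = 5/14; P(data | r = 5) = (3/8)(2/7) = 3/28; P(data | r = 6) = (2/8)(1/7) = 1/28; P(data | r = 7) = (1/8)(0/7) = 0.
Weighting by the prior gives 1/6 · 3/4 = 1/8, 1/6 · 15/28 = 5/56, 1/6 · 5/14 = 5/84, 1/6 · 3/28 = 1/56, 1/6 · 1/28 = 1/168, 1/6 · 0 = 0; these sum to 25/84.
The posterior is then P(r = 1 | data) = 21/50, P(r = 2 | data) = 3/10, P(r = 3 | data) = 1/5, P(r = 5 | data) = 3/50, P(r = 6 | data) = 1/50, P(r = 7 | data) = 0.
Averaging over the posterior, P(red next | data) = (1/6)(21/50) + (1/3)(3/10) + (1/2)(1/5) + (5/6)(3/50) + (1)(1/50) = 17/50.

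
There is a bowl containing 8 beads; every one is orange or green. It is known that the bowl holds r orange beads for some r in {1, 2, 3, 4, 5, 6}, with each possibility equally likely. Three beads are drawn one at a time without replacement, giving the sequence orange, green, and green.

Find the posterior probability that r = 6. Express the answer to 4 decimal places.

0.0476

Compute the likelihood of the observed sequence for each case: P(data | r = 1) = (1/8)(7/7)(6/6) = 1/8; P(data | r = 2) = (2/8)(6/7)(5/6) = 5/28; P(data | r = 3) = (3/8)(5/7)(4/6) = 5/28; P(data | r = 4) = (4/8)(4/7)(3/6) = 1/7; P(data | r = 5) = (5/8)(3/7)(2/6) = 5/56; P(data | r = 6) = (6/8)(2/7)(1/6) = 1/28.
The prior-weighted likelihoods are 1/6 · 1/8 = 1/48, 1/6 · 5/28 = 5/168, 1/6 · 5/28 = 5/168, 1/6 · 1/7 = 1/42, 1/6 · 5/56 = 5/336, 1/6 · 1/28 = 1/168; with total 1/8.
By Bayes' rule, P(r = 6 | data) = (1/168) / (1/8) = 1/21.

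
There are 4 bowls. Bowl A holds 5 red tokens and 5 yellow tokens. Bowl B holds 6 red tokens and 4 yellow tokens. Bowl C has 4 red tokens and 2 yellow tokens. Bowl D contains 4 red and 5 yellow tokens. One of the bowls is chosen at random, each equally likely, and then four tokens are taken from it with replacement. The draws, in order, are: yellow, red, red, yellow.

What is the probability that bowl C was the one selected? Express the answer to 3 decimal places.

For each hypothesis, P(data | H) works out to: P(data | bowl A) = (5/10)(5/10)(5/10)(5/10) = 0.0625; P(data | bowl B) = (4/10)(6/10)(6/10)(4/10) = 0.0576; P(data | bowl C) = (2/6)(4/6)(4/6)(2/6) = 0.049383; P(data | bowl D) = (5/9)(4/9)(4/9)(5/9) = 0.060966.
Weighting by the prior gives 1/4 · 0.0625 = 0.015625, 1/4 · 0.0576 = 0.0144, 1/4 · 0.049383 = 0.012346, 1/4 · 0.060966 = 0.015242; with total 0.057612.
By Bayes' rule, P(bowl C | data) = (0.012346) / (0.057612) = 0.21429.

0.214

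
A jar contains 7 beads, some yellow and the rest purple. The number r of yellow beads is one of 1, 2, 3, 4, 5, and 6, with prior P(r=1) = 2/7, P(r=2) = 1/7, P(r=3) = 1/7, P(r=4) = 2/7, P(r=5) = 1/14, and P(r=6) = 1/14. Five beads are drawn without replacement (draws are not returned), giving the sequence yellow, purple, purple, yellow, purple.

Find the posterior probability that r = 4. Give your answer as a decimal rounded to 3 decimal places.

For each hypothesis, P(data | H) works out to: P(data | r = 1) = (1/7)(6/6)(5/5)(0/4) = 0; P(data | r = 2) = (2/7)(5/6)(4/5)(1/4)(3/3) = 1/21; P(data | r = 3) = (3/7)(4/6)(3/5)(2/4)(2/3) = 2/35; P(data | r = 4) = (4/7)(3/6)(2/5)(3/4)(1/3) = 1/35; P(data | r = 5) = (5/7)(2/6)(1/5)(4/4)(0/3) = 0; P(data | r = 6) = (6/7)(1/6)(0/5) = 0.
Multiplying each by its prior: 2/7 · 0 = 0, 1/7 · 1/21 = 1/147, 1/7 · 2/35 = 2/245, 2/7 · 1/35 = 2/245, 1/14 · 0 = 0, 1/14 · 0 = 0; with total 17/735.
So P(r = 4 | data) = (2/245) / (17/735) = 6/17.

0.353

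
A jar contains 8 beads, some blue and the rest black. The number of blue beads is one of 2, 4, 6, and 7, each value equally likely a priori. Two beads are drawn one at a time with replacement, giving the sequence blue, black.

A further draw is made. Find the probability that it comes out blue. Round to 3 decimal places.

The likelihood of the observed sequence under each hypothesis: P(data | r = 2) = (2/8)(6/8) = 3/16; P(data | r = 4) = (4/8)(4/8) = 1/4; P(data | r = 6) = (6/8)(2/8) = 3/16; P(data | r = 7) = (7/8)(1/8) = 7/64.
Weighting by the prior gives 1/4 · 3/16 = 3/64, 1/4 · 1/4 = 1/16, 1/4 · 3/16 = 3/64, 1/4 · 7/64 = 7/256; with total 47/256.
The posterior is then P(r = 2 | data) = 12/47, P(r = 4 | data) = 16/47, P(r = 6 | data) = 12/47, P(r = 7 | data) = 7/47.
Averaging over the posterior, P(blue next | data) = (1/4)(12/47) + (1/2)(16/47) + (3/4)(12/47) + (7/8)(7/47) = 209/376.

0.556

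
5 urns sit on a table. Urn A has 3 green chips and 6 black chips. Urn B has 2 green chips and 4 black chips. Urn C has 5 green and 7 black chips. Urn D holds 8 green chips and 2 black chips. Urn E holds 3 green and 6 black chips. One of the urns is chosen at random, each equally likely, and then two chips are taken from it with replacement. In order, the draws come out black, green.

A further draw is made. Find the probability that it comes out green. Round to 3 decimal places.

0.422

The likelihood of the observed sequence under each hypothesis: P(data | urn A) = (6/9)(3/9) = 0.22222; P(data | urn B) = (4/6)(2/6) = 0.22222; P(data | urn C) = (7/12)(5/12) = 0.24306; P(data | urn D) = (2/10)(8/10) = 0.16; P(data | urn E) = (6/9)(3/9) = 0.22222.
The prior-weighted likelihoods are 1/5 · 0.22222 = 0.044444, 1/5 · 0.22222 = 0.044444, 1/5 · 0.24306 = 0.048611, 1/5 · 0.16 = 0.032, 1/5 · 0.22222 = 0.044444; these sum to 0.21394.
The posterior is then P(urn A | data) = 0.20774, P(urn B | data) = 0.20774, P(urn C | data) = 0.22721, P(urn D | data) = 0.14957, P(urn E | data) = 0.20774.
The predictive probability is P(green next | data) = (1/3)(0.20774) + (1/3)(0.20774) + (5/12)(0.22721) + (4/5)(0.14957) + (1/3)(0.20774) = 0.42207.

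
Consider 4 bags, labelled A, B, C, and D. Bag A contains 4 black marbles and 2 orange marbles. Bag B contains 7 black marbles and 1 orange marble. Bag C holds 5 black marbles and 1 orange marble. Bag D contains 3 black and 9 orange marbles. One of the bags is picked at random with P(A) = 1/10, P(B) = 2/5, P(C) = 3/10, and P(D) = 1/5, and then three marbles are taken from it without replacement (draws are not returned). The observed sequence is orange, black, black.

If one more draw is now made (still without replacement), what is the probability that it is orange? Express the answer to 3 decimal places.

For each hypothesis, P(data | H) works out to: P(data | bag A) = (2/6)(4/5)(3/4) = 0.2; P(data | bag B) = (1/8)(7/7)(6/6) = 0.125; P(data | bag C) = (1/6)(5/5)(4/4) = 0.16667; P(data | bag D) = (9/12)(3/11)(2/10) = 0.040909.
The prior-weighted likelihoods are 1/10 · 0.2 = 0.02, 2/5 · 0.125 = 0.05, 3/10 · 0.16667 = 0.05, 1/5 · 0.040909 = 0.0081818; with total 0.12818.
Normalising, the posterior is P(bag A | data) = 0.15603, P(bag B | data) = 0.39007, P(bag C | data) = 0.39007, P(bag D | data) = 0.06383.
So P(orange next | data) = Σ P(orange next | H) P(H | data) = (1/3)(0.15603) + (0)(0.39007) + (0)(0.39007) + (8/9)(0.06383) = 0.10875.

0.109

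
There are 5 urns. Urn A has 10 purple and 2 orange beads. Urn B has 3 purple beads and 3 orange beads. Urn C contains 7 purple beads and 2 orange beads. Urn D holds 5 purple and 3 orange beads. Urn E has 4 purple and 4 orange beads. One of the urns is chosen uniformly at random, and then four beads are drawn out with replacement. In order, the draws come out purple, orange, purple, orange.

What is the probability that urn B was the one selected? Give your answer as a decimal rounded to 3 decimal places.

For each hypothesis, P(data | H) works out to: P(data | urn A) = (10/12)(2/12)(10/12)(2/12) = 0.01929; P(data | urn B) = (3/6)(3/6)(3/6)(3/6) = 0.0625; P(data | urn C) = (7/9)(2/9)(7/9)(2/9) = 0.029873; P(data | urn D) = (5/8)(3/8)(5/8)(3/8) = 0.054932; P(data | urn E) = (4/8)(4/8)(4/8)(4/8) = 0.0625.
Weighting by the prior gives 1/5 · 0.01929 = 0.003858, 1/5 · 0.0625 = 0.0125, 1/5 · 0.029873 = 0.0059747, 1/5 · 0.054932 = 0.010986, 1/5 · 0.0625 = 0.0125; these sum to 0.045819.
By Bayes' rule, P(urn B | data) = (0.0125) / (0.045819) = 0.27281.

0.273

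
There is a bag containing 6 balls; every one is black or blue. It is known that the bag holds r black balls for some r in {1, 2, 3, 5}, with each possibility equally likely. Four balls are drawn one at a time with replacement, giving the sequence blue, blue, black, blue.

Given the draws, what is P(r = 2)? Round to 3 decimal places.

0.378

Under each hypothesis, the probability of the observed sequence is: P(data | r = 1) = (5/6)(5/6)(1/6)(5/6) = 0.096451; P(data | r = 2) = (4/6)(4/6)(2/6)(4/6) = 0.098765; P(data | r = 3) = (3/6)(3/6)(3/6)(3/6) = 0.0625; P(data | r = 5) = (1/6)(1/6)(5/6)(1/6) = 0.003858.
Weighting by the prior gives 1/4 · 0.096451 = 0.024113, 1/4 · 0.098765 = 0.024691, 1/4 · 0.0625 = 0.015625, 1/4 · 0.003858 = 0.00096451; these sum to 0.065394.
Hence P(r = 2 | data) = (0.024691) / (0.065394) = 0.37758.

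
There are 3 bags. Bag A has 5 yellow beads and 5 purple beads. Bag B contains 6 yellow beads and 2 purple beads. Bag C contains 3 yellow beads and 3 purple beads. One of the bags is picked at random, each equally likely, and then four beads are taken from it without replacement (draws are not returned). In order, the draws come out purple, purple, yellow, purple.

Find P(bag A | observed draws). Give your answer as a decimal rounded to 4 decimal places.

For each hypothesis, P(data | H) works out to: P(data | bag A) = (5/10)(4/9)(5/8)(3/7) = 5/84; P(data | bag B) = (2/8)(1/7)(6/6)(0/5) = 0; P(data | bag C) = (3/6)(2/5)(3/4)(1/3) = 1/20.
The prior-weighted likelihoods are 1/3 · 5/84 = 5/252, 1/3 · 0 = 0, 1/3 · 1/20 = 1/60; with total 23/630.
So P(bag A | data) = (5/252) / (23/630) = 25/46.

0.5435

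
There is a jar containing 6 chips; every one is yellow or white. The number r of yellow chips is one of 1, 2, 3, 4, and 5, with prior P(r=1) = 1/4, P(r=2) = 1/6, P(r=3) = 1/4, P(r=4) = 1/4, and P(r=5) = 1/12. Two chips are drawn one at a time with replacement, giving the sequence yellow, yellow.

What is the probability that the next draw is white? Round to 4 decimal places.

Under each hypothesis, the probability of the observed sequence is: P(data | r = 1) = (1/6)(1/6) = 1/36; P(data | r = 2) = (2/6)(2/6) = 1/9; P(data | r = 3) = (3/6)(3/6) = 1/4; P(data | r = 4) = (4/6)(4/6) = 4/9; P(data | r = 5) = (5/6)(5/6) = 25/36.
The prior-weighted likelihoods are 1/4 · 1/36 = 1/144, 1/6 · 1/9 = 1/54, 1/4 · 1/4 = 1/16, 1/4 · 4/9 = 1/9, 1/12 · 25/36 = 25/432; these sum to 37/144.
The posterior is then P(r = 1 | data) = 1/37, P(r = 2 | data) = 8/111, P(r = 3 | data) = 9/37, P(r = 4 | data) = 16/37, P(r = 5 | data) = 25/111.
So P(white next | data) = Σ P(white next | H) P(H | data) = (5/6)(1/37) + (2/3)(8/111) + (1/2)(9/37) + (1/3)(16/37) + (1/6)(25/111) = 83/222.

0.3739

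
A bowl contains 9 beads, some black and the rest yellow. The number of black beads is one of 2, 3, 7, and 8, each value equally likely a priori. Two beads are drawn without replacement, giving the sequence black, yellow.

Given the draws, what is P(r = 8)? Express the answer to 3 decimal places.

0.148

Compute the likelihood of the observed sequence for each case: P(data | r = 2) = (2/9)(7/8) = 7/36; P(data | r = 3) = (3/9)(6/8) = 1/4; P(data | r = 7) = (7/9)(2/8) = 7/36; P(data | r = 8) = (8/9)(1/8) = 1/9.
Multiplying each by its prior: 1/4 · 7/36 = 7/144, 1/4 · 1/4 = 1/16, 1/4 · 7/36 = 7/144, 1/4 · 1/9 = 1/36; summing to 3/16.
So P(r = 8 | data) = (1/36) / (3/16) = 4/27.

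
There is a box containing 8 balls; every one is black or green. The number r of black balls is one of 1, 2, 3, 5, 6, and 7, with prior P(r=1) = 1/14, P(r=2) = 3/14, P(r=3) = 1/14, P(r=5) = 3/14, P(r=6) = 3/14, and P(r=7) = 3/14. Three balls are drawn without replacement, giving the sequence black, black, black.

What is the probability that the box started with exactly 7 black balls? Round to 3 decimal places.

0.536

Under each hypothesis, the probability of the observed sequence is: P(data | r = 1) = (1/8)(0/7) = 0; P(data | r = 2) = (2/8)(1/7)(0/6) = 0; P(data | r = 3) = (3/8)(2/7)(1/6) = 1/56; P(data | r = 5) = (5/8)(4/7)(3/6) = 5/28; P(data | r = 6) = (6/8)(5/7)(4/6) = 5/14; P(data | r = 7) = (7/8)(6/7)(5/6) = 5/8.
The prior-weighted likelihoods are 1/14 · 0 = 0, 3/14 · 0 = 0, 1/14 · 1/56 = 1/784, 3/14 · 5/28 = 15/392, 3/14 · 5/14 = 15/196, 3/14 · 5/8 = 15/112; these sum to 1/4.
By Bayes' rule, P(r = 7 | data) = (15/112) / (1/4) = 15/28.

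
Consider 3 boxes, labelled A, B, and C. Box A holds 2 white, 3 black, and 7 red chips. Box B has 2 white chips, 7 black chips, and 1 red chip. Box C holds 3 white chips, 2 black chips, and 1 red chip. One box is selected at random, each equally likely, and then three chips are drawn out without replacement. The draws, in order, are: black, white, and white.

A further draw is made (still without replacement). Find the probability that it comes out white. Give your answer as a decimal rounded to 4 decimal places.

Under each hypothesis, the probability of the observed sequence is: P(data | box A) = (3/12)(2/11)(1/10) = 0.0045455; P(data | box B) = (7/10)(2/9)(1/8) = 0.019444; P(data | box C) = (2/6)(3/5)(2/4) = 0.1.
The prior-weighted likelihoods are 1/3 · 0.0045455 = 0.0015152, 1/3 · 0.019444 = 0.0064815, 1/3 · 0.1 = 0.033333; these sum to 0.04133.
Dividing through by the total gives posterior P(box A | data) = 0.03666, P(box B | data) = 0.15682, P(box C | data) = 0.80652.
The predictive probability is P(white next | data) = (0)(0.03666) + (0)(0.15682) + (1/3)(0.80652) = 0.26884.

0.2688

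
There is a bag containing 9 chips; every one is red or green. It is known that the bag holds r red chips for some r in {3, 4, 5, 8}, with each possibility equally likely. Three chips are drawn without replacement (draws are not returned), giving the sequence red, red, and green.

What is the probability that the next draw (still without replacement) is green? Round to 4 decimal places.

0.4741

Under each hypothesis, the probability of the observed sequence is: P(data | r = 3) = (3/9)(2/8)(6/7) = 1/14; P(data | r = 4) = (4/9)(3/8)(5/7) = 5/42; P(data | r = 5) = (5/9)(4/8)(4/7) = 10/63; P(data | r = 8) = (8/9)(7/8)(1/7) = 1/9.
Multiplying each by its prior: 1/4 · 1/14 = 1/56, 1/4 · 5/42 = 5/168, 1/4 · 10/63 = 5/126, 1/4 · 1/9 = 1/36; summing to 29/252.
Dividing through by the total gives posterior P(r = 3 | data) = 9/58, P(r = 4 | data) = 15/58, P(r = 5 | data) = 10/29, P(r = 8 | data) = 7/29.
So P(green next | data) = Σ P(green next | H) P(H | data) = (5/6)(9/58) + (2/3)(15/58) + (1/2)(10/29) + (0)(7/29) = 55/116.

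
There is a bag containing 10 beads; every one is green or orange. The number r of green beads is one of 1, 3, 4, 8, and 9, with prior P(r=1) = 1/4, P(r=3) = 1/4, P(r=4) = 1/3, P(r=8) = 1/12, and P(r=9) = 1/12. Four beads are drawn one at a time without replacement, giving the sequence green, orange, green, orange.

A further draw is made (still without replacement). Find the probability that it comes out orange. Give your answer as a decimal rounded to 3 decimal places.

The likelihood of the observed sequence under each hypothesis: P(data | r = 1) = (1/10)(9/9)(0/8) = 0; P(data | r = 3) = (3/10)(7/9)(2/8)(6/7) = 0.05; P(data | r = 4) = (4/10)(6/9)(3/8)(5/7) = 0.071429; P(data | r = 8) = (8/10)(2/9)(7/8)(1/7) = 0.022222; P(data | r = 9) = (9/10)(1/9)(8/8)(0/7) = 0.
The prior-weighted likelihoods are 1/4 · 0 = 0, 1/4 · 0.05 = 0.0125, 1/3 · 0.071429 = 0.02381, 1/12 · 0.022222 = 0.0018519, 1/12 · 0 = 0; summing to 0.038161.
Dividing through by the total gives posterior P(r = 1 | data) = 0, P(r = 3 | data) = 0.32756, P(r = 4 | data) = 0.62392, P(r = 8 | data) = 0.048527, P(r = 9 | data) = 0.
Averaging over the posterior, P(orange next | data) = (5/6)(0.32756) + (2/3)(0.62392) + (0)(0.048527) = 0.68891.

0.689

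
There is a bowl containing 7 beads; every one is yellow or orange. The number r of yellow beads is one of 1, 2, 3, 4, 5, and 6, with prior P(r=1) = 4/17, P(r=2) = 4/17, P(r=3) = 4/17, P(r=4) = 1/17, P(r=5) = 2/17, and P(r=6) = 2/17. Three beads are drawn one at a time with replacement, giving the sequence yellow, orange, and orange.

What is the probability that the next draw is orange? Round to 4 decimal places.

Under each hypothesis, the probability of the observed sequence is: P(data | r = 1) = (1/7)(6/7)(6/7) = 0.10496; P(data | r = 2) = (2/7)(5/7)(5/7) = 0.14577; P(data | r = 3) = (3/7)(4/7)(4/7) = 0.13994; P(data | r = 4) = (4/7)(3/7)(3/7) = 0.10496; P(data | r = 5) = (5/7)(2/7)(2/7) = 0.058309; P(data | r = 6) = (6/7)(1/7)(1/7) = 0.017493.
Multiplying each by its prior: 4/17 · 0.10496 = 0.024696, 4/17 · 0.14577 = 0.034299, 4/17 · 0.13994 = 0.032927, 1/17 · 0.10496 = 0.0061739, 2/17 · 0.058309 = 0.0068599, 2/17 · 0.017493 = 0.002058; these sum to 0.10701.
Dividing through by the total gives posterior P(r = 1 | data) = 0.23077, P(r = 2 | data) = 0.32051, P(r = 3 | data) = 0.30769, P(r = 4 | data) = 0.057692, P(r = 5 | data) = 0.064103, P(r = 6 | data) = 0.019231.
So P(orange next | data) = Σ P(orange next | H) P(H | data) = (6/7)(0.23077) + (5/7)(0.32051) + (4/7)(0.30769) + (3/7)(0.057692) + (2/7)(0.064103) + (1/7)(0.019231) = 0.64835.

0.6484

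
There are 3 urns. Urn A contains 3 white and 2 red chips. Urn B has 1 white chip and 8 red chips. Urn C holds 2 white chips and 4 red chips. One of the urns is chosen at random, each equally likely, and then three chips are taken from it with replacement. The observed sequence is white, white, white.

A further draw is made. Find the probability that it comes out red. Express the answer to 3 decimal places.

0.441

Compute the likelihood of the observed sequence for each case: P(data | urn A) = (3/5)(3/5)(3/5) = 0.216; P(data | urn B) = (1/9)(1/9)(1/9) = 0.0013717; P(data | urn C) = (2/6)(2/6)(2/6) = 0.037037.
Weighting by the prior gives 1/3 · 0.216 = 0.072, 1/3 · 0.0013717 = 0.00045725, 1/3 · 0.037037 = 0.012346; with total 0.084803.
Dividing through by the total gives posterior P(urn A | data) = 0.84903, P(urn B | data) = 0.0053919, P(urn C | data) = 0.14558.
So P(red next | data) = Σ P(red next | H) P(H | data) = (2/5)(0.84903) + (8/9)(0.0053919) + (2/3)(0.14558) = 0.44146.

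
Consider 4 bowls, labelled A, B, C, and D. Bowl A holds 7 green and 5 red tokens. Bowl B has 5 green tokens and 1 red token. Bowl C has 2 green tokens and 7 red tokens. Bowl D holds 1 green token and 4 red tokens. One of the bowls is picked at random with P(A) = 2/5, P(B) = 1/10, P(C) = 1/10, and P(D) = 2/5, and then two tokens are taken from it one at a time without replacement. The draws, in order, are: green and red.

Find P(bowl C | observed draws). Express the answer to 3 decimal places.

The likelihood of the observed sequence under each hypothesis: P(data | bowl A) = (7/12)(5/11) = 0.26515; P(data | bowl B) = (5/6)(1/5) = 0.16667; P(data | bowl C) = (2/9)(7/8) = 0.19444; P(data | bowl D) = (1/5)(4/4) = 0.2.
Multiplying each by its prior: 2/5 · 0.26515 = 0.10606, 1/10 · 0.16667 = 0.016667, 1/10 · 0.19444 = 0.019444, 2/5 · 0.2 = 0.08; summing to 0.22217.
So P(bowl C | data) = (0.019444) / (0.22217) = 0.08752.

0.088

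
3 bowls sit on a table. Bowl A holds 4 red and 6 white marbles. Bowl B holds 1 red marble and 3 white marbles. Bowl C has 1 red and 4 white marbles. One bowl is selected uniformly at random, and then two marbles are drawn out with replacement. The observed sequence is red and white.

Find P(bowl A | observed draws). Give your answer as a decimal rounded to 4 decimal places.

0.4085

Under each hypothesis, the probability of the observed sequence is: P(data | bowl A) = (4/10)(6/10) = 6/25; P(data | bowl B) = (1/4)(3/4) = 3/16; P(data | bowl C) = (1/5)(4/5) = 4/25.
Multiplying each by its prior: 1/3 · 6/25 = 2/25, 1/3 · 3/16 = 1/16, 1/3 · 4/25 = 4/75; these sum to 47/240.
By Bayes' rule, P(bowl A | data) = (2/25) / (47/240) = 96/235.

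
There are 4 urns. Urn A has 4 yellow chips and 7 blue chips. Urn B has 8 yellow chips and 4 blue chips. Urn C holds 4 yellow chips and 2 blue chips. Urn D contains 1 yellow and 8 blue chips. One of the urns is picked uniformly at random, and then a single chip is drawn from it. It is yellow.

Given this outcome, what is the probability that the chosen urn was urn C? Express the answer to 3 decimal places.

Compute the likelihood of this draw for each case: P(data | urn A) = (4/11) = 4/11; P(data | urn B) = (8/12) = 2/3; P(data | urn C) = (4/6) = 2/3; P(data | urn D) = (1/9) = 1/9.
The prior-weighted likelihoods are 1/4 · 4/11 = 1/11, 1/4 · 2/3 = 1/6, 1/4 · 2/3 = 1/6, 1/4 · 1/9 = 1/36; summing to 179/396.
By Bayes' rule, P(urn C | data) = (1/6) / (179/396) = 66/179.

0.369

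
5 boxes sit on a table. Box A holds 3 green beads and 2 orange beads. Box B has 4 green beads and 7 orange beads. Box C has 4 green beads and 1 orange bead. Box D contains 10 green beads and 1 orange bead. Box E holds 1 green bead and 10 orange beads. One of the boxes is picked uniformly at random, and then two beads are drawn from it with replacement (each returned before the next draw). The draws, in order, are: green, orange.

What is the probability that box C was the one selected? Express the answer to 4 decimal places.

0.2008

Under each hypothesis, the probability of the observed sequence is: P(data | box A) = (3/5)(2/5) = 0.24; P(data | box B) = (4/11)(7/11) = 0.2314; P(data | box C) = (4/5)(1/5) = 0.16; P(data | box D) = (10/11)(1/11) = 0.082645; P(data | box E) = (1/11)(10/11) = 0.082645.
Weighting by the prior gives 1/5 · 0.24 = 0.048, 1/5 · 0.2314 = 0.046281, 1/5 · 0.16 = 0.032, 1/5 · 0.082645 = 0.016529, 1/5 · 0.082645 = 0.016529; with total 0.15934.
By Bayes' rule, P(box C | data) = (0.032) / (0.15934) = 0.20083.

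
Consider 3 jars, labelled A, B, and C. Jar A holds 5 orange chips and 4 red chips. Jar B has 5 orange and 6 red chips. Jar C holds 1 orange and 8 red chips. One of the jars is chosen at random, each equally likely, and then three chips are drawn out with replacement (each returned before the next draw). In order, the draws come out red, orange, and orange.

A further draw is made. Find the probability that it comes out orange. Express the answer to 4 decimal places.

0.4932

The likelihood of the observed sequence under each hypothesis: P(data | jar A) = (4/9)(5/9)(5/9) = 0.13717; P(data | jar B) = (6/11)(5/11)(5/11) = 0.1127; P(data | jar C) = (8/9)(1/9)(1/9) = 0.010974.
The prior-weighted likelihoods are 1/3 · 0.13717 = 0.045725, 1/3 · 0.1127 = 0.037566, 1/3 · 0.010974 = 0.003658; summing to 0.086948.
Normalising, the posterior is P(jar A | data) = 0.52588, P(jar B | data) = 0.43205, P(jar C | data) = 0.042071.
Averaging over the posterior, P(orange next | data) = (5/9)(0.52588) + (5/11)(0.43205) + (1/9)(0.042071) = 0.49322.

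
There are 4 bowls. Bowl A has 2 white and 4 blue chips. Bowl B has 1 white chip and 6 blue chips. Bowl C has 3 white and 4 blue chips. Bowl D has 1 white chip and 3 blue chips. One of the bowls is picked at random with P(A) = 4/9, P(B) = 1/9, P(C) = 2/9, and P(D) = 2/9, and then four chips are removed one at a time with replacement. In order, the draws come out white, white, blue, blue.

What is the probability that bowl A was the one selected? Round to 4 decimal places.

Under each hypothesis, the probability of the observed sequence is: P(data | bowl A) = (2/6)(2/6)(4/6)(4/6) = 0.049383; P(data | bowl B) = (1/7)(1/7)(6/7)(6/7) = 0.014994; P(data | bowl C) = (3/7)(3/7)(4/7)(4/7) = 0.059975; P(data | bowl D) = (1/4)(1/4)(3/4)(3/4) = 0.035156.
Multiplying each by its prior: 4/9 · 0.049383 = 0.021948, 1/9 · 0.014994 = 0.001666, 2/9 · 0.059975 = 0.013328, 2/9 · 0.035156 = 0.0078125; these sum to 0.044754.
Hence P(bowl A | data) = (0.021948) / (0.044754) = 0.49041.

0.4904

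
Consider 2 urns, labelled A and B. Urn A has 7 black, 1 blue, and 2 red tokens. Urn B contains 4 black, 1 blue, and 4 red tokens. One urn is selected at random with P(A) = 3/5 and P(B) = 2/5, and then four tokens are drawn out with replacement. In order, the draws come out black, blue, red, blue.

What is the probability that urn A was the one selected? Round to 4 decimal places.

The likelihood of the observed sequence under each hypothesis: P(data | urn A) = (7/10)(1/10)(2/10)(1/10) = 0.0014; P(data | urn B) = (4/9)(1/9)(4/9)(1/9) = 0.0024387.
Multiplying each by its prior: 3/5 · 0.0014 = 0.00084, 2/5 · 0.0024387 = 0.00097546; summing to 0.0018155.
So P(urn A | data) = (0.00084) / (0.0018155) = 0.46269.

0.4627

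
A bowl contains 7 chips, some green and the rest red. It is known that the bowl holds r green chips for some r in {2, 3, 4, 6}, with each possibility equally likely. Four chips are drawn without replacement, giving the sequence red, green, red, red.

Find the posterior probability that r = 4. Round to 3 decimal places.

The likelihood of the observed sequence under each hypothesis: P(data | r = 2) = (5/7)(2/6)(4/5)(3/4) = 1/7; P(data | r = 3) = (4/7)(3/6)(3/5)(2/4) = 3/35; P(data | r = 4) = (3/7)(4/6)(2/5)(1/4) = 1/35; P(data | r = 6) = (1/7)(6/6)(0/5) = 0.
The prior-weighted likelihoods are 1/4 · 1/7 = 1/28, 1/4 · 3/35 = 3/140, 1/4 · 1/35 = 1/140, 1/4 · 0 = 0; these sum to 9/140.
Hence P(r = 4 | data) = (1/140) / (9/140) = 1/9.

0.111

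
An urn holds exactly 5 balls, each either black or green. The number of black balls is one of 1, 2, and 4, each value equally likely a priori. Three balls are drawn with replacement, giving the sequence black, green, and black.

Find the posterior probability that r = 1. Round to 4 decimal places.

The likelihood of the observed sequence under each hypothesis: P(data | r = 1) = (1/5)(4/5)(1/5) = 4/125; P(data | r = 2) = (2/5)(3/5)(2/5) = 12/125; P(data | r = 4) = (4/5)(1/5)(4/5) = 16/125.
The prior-weighted likelihoods are 1/3 · 4/125 = 4/375, 1/3 · 12/125 = 4/125, 1/3 · 16/125 = 16/375; summing to 32/375.
Hence P(r = 1 | data) = (4/375) / (32/375) = 1/8.

0.1250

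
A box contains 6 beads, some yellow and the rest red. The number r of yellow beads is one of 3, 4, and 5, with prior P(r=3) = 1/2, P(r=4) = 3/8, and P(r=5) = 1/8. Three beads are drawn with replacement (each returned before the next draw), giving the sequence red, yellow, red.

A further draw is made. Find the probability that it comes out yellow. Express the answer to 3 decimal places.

0.560

For each hypothesis, P(data | H) works out to: P(data | r = 3) = (3/6)(3/6)(3/6) = 0.125; P(data | r = 4) = (2/6)(4/6)(2/6) = 0.074074; P(data | r = 5) = (1/6)(5/6)(1/6) = 0.023148.
Weighting by the prior gives 1/2 · 0.125 = 0.0625, 3/8 · 0.074074 = 0.027778, 1/8 · 0.023148 = 0.0028935; these sum to 0.093171.
Dividing through by the total gives posterior P(r = 3 | data) = 0.67081, P(r = 4 | data) = 0.29814, P(r = 5 | data) = 0.031056.
The predictive probability is P(yellow next | data) = (1/2)(0.67081) + (2/3)(0.29814) + (5/6)(0.031056) = 0.56004.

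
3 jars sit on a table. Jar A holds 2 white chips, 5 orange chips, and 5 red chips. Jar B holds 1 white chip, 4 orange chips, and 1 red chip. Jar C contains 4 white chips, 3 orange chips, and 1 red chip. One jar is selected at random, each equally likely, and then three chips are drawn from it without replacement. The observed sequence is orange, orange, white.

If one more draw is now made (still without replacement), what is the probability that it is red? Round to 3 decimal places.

0.320

Under each hypothesis, the probability of the observed sequence is: P(data | jar A) = (5/12)(4/11)(2/10) = 0.030303; P(data | jar B) = (4/6)(3/5)(1/4) = 0.1; P(data | jar C) = (3/8)(2/7)(4/6) = 0.071429.
Multiplying each by its prior: 1/3 · 0.030303 = 0.010101, 1/3 · 0.1 = 0.033333, 1/3 · 0.071429 = 0.02381; summing to 0.067244.
The posterior is then P(jar A | data) = 0.15021, P(jar B | data) = 0.49571, P(jar C | data) = 0.35408.
So P(red next | data) = Σ P(red next | H) P(H | data) = (5/9)(0.15021) + (1/3)(0.49571) + (1/5)(0.35408) = 0.3195.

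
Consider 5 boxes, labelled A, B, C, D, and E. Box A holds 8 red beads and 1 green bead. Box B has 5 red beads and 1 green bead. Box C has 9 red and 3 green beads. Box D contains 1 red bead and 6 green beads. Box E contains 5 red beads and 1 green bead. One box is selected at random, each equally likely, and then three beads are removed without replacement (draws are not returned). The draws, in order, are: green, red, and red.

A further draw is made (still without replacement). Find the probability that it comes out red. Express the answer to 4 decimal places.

0.9402

Under each hypothesis, the probability of the observed sequence is: P(data | box A) = (1/9)(8/8)(7/7) = 0.11111; P(data | box B) = (1/6)(5/5)(4/4) = 0.16667; P(data | box C) = (3/12)(9/11)(8/10) = 0.16364; P(data | box D) = (6/7)(1/6)(0/5) = 0; P(data | box E) = (1/6)(5/5)(4/4) = 0.16667.
The prior-weighted likelihoods are 1/5 · 0.11111 = 0.022222, 1/5 · 0.16667 = 0.033333, 1/5 · 0.16364 = 0.032727, 1/5 · 0 = 0, 1/5 · 0.16667 = 0.033333; with total 0.12162.
The posterior is then P(box A | data) = 0.18272, P(box B | data) = 0.27409, P(box C | data) = 0.2691, P(box D | data) = 0, P(box E | data) = 0.27409.
The predictive probability is P(red next | data) = (1)(0.18272) + (1)(0.27409) + (7/9)(0.2691) + (1)(0.27409) = 0.9402.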